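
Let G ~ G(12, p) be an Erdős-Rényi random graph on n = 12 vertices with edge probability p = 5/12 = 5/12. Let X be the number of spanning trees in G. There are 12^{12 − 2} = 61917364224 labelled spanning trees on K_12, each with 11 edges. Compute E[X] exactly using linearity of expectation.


K_12 has 12^{12 − 2} = 61917364224 labelled spanning trees.
For each such spanning tree H, let X_H = 1 if all 11 edges of H are present in G. Then P[X_H = 1] = p^{11} = (5/12)^{11} = 48828125/743008370688.
By linearity: E[X] = Σ_H E[X_H] = 61917364224 · p^{11} = 61917364224 · 48828125/743008370688 = 48828125/12.
Numerically: E[X] ≈ 4.069e+06.

E[X] = 61917364224 · (5/12)^{11} = 48828125/12 ≈ 4.069e+06.


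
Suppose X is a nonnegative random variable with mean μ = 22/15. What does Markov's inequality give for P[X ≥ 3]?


μ = E[X] = 22/15, a = 3.
Markov: P[X ≥ 3] ≤ μ/a = (22/15)/3 = 22/45.
Numerically: ≈ 0.4889.
(Since a = 3 > μ = 1.4667, the bound 22/45 is < 1 and informative.)

P[X ≥ 3] ≤ 22/45 ≈ 0.4889.


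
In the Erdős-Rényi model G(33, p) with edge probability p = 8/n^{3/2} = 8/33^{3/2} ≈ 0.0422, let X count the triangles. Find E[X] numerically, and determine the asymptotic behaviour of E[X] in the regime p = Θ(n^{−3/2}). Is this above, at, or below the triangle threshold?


Number of potential triangles: C(33, 3) = 5456.
Each occurs with probability p³ ≈ (0.0422)³ ≈ 7.51549e-05.
By linearity: E[X] = C(33, 3)·p³ ≈ 5456 · 7.51549e-05 ≈ 0.410.
Since α = 3/2 > 1, p = c/n^{3/2} = o(1/n) is below the triangle threshold p ~ 1/n. Asymptotically E[X] ~ (c³/6)·n^{3(1−α)} = (8³/6)·n^{-1.5} → 0, so by Markov's inequality G has no triangles w.h.p.

E[X] ≈ 0.410; in regime p = Θ(1/n^{3/2}) E[X] tends to 0 (below the triangle threshold p ~ 1/n).


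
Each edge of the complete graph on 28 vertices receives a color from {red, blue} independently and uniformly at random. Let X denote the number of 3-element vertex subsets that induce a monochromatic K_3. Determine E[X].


Let X = Σ_S X_S over the C(28, 3) = 3276 subsets S of size 3, where X_S = 1 if the K_3 on S is monochromatic.
For a fixed S, the K_3 on S has C(3, 2) = 3 edges. P[all 3 edges red] = (1/2)^3, and likewise for blue, so P[monochromatic] = 2·(1/2)^3 = 2^{1 − 3} = 1/4.
Summing: E[X] = C(28, 3) · 2^{1 − 3} = 3276 · 1/4 = 819.
Numerically: E[X] ≈ 819.000000.

E[X] = C(28,3)·2^(1−C(3,2)) = 819 ≈ 819.000000.


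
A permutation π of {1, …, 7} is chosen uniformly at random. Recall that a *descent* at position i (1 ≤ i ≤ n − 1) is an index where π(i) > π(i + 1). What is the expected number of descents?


Write X = Σ X_I over i = 1, …, 6, with X_I the indicator of one descent.
There are 6 indicators.
For each fixed i, the pair (π(i), π(i+1)) is a uniformly random ordered pair of distinct values from {1, …, 7}; by symmetry P[π(i) > π(i+1)] = 1/2.
By linearity: E[X] = 6 · (1/2) = (7 − 1) · (1/2) = 3 ≈ 3.000000.

E[X] = 3 = 3.000000.


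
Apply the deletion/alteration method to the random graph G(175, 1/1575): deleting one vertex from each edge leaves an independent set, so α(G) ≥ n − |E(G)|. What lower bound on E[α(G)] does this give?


E[|E(G)|] = C(175, 2)·p = 15225 · (1/1575) = 29/3.
E[α(G)] ≥ n − E[|E(G)|] = 175 − 29/3 = 496/3.
Numerically: ≈ 165.333333.
(This is only a lower bound; the true E[α(G)] may be larger.)

E[α(G)] ≥ 496/3 ≈ 165.333333.


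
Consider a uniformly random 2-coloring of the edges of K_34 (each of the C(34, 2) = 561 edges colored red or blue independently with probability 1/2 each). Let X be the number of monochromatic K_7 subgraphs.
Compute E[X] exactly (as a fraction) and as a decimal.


Let X = Σ_S X_S over the C(34, 7) = 5379616 subsets S of size 7, where X_S = 1 if the K_7 on S is monochromatic.
For a fixed S, the K_7 on S has C(7, 2) = 21 edges. P[all 21 edges red] = (1/2)^21, and likewise for blue, so P[monochromatic] = 2·(1/2)^21 = 2^{1 − 21} = 1/1048576.
Summing: E[X] = C(34, 7) · 2^{1 − 21} = 5379616 · 1/1048576 = 168113/32768.
Numerically: E[X] ≈ 5.1304.

E[X] = C(34,7)·2^(1−C(7,2)) = 168113/32768 ≈ 5.1304.


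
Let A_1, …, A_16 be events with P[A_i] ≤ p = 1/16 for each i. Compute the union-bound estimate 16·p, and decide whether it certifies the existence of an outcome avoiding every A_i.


Union bound: P[∪_{i=1}^{16} A_i] ≤ Σ_i P[A_i] ≤ 16·p = 16·(1/16) = 1.
Numerically: 1 ≈ 1.00000.
Is 1 < 1? NO.
Since the bound 1 is ≥ 1, the union bound is uninformative here; it does NOT by itself certify existence.

16·p = 1 ≈ 1.00000; existence NOT certified by the union bound.


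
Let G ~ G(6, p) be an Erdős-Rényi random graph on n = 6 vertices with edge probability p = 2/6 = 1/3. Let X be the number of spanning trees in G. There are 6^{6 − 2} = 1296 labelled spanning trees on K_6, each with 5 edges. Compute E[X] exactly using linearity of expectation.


K_6 has 6^{6 − 2} = 1296 labelled spanning trees.
For each such spanning tree H, let X_H = 1 if all 5 edges of H are present in G. Then P[X_H = 1] = p^{5} = (1/3)^{5} = 1/243.
By linearity of expectation: E[X] = Σ_H E[X_H] = 1296 · p^{5} = 1296 · 1/243 = 16/3.
Numerically: E[X] ≈ 5.3333.

E[X] = 1296 · (1/3)^{5} = 16/3 ≈ 5.3333.


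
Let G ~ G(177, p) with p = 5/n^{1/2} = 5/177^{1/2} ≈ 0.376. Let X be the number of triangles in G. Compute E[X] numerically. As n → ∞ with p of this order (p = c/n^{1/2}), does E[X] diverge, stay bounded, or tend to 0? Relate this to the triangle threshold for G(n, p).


Number of potential triangles: C(177, 3) = 908600.
Each occurs with probability p³ ≈ (0.376)³ ≈ 5.30823e-02.
By linearity: E[X] = C(177, 3)·p³ ≈ 908600 · 5.30823e-02 ≈ 48230.620.
Since α = 1/2 < 1, p = c/n^{1/2} ≫ 1/n is above the triangle threshold p ~ 1/n. Asymptotically E[X] ~ (c³/6)·n^{3(1−α)} = (5³/6)·n^{1.5} → ∞; triangles are abundant w.h.p.

E[X] ≈ 48230.620; in regime p = Θ(1/n^{1/2}) E[X] diverges (above the triangle threshold p ~ 1/n).


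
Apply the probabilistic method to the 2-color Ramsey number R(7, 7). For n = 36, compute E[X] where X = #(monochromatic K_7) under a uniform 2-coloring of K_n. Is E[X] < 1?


E[X] = C(36, 7) · 2^{1 − 21} = 8347680 · 2^{−20} = 8347680/1048576.
As a reduced fraction: E[X] = 260865/32768 ≈ 7.96097.
Is E[X] < 1? NO.
Since E[X] ≥ 1, the first-moment bound is inconclusive at n = 36; it does NOT by itself certify R(7, 7) > 36.

E[X] = 260865/32768 ≈ 7.96097; E[X] ≥ 1; first-moment method inconclusive here.


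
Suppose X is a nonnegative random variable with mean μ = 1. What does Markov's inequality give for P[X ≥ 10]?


μ = E[X] = 1, a = 10.
Markov: P[X ≥ 10] ≤ μ/a = (1)/10 = 1/10.
Numerically: ≈ 0.1000.
(Since a = 10 > μ = 1.0000, the bound 1/10 is < 1 and informative.)

P[X ≥ 10] ≤ 1/10 ≈ 0.1000.


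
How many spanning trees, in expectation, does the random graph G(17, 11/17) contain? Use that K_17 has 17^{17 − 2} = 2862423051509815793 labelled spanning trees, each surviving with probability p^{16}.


K_17 has 17^{17 − 2} = 2862423051509815793 labelled spanning trees.
For each such spanning tree H, let X_H = 1 if all 16 edges of H are present in G. Then P[X_H = 1] = p^{16} = (11/17)^{16} = 45949729863572161/48661191875666868481.
Summing the indicators: E[X] = Σ_H E[X_H] = 2862423051509815793 · p^{16} = 2862423051509815793 · 45949729863572161/48661191875666868481 = 45949729863572161/17.
Numerically: E[X] ≈ 2.7029e+15.

E[X] = 2862423051509815793 · (11/17)^{16} = 45949729863572161/17 ≈ 2.7029e+15.


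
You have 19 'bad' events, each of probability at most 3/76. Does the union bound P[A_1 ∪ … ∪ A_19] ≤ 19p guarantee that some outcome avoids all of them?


Union bound: P[∪_{i=1}^{19} A_i] ≤ Σ_i P[A_i] ≤ 19·p = 19·(3/76) = 3/4.
Numerically: 3/4 ≈ 0.750.
Is 3/4 < 1? YES.
Since P[∪ A_i] ≤ 3/4 < 1, the complement has P[∩ A_i^c] ≥ 1 − 3/4 = 1/4 > 0, so some outcome avoids every A_i.

19·p = 3/4 ≈ 0.750; existence CERTIFIED by the union bound.


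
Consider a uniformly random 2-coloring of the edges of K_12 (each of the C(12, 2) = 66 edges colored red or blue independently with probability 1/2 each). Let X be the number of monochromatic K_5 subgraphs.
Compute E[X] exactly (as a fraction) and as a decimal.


Let X = Σ_S X_S over the C(12, 5) = 792 subsets S of size 5, where X_S = 1 if the K_5 on S is monochromatic.
For a fixed S, the K_5 on S has C(5, 2) = 10 edges. P[all 10 edges red] = (1/2)^10, and likewise for blue, so P[monochromatic] = 2·(1/2)^10 = 2^{1 − 10} = 1/512.
By linearity of expectation: E[X] = C(12, 5) · 2^{1 − 10} = 792 · 1/512 = 99/64.
Numerically: E[X] ≈ 1.546875.

E[X] = C(12,5)·2^(1−C(5,2)) = 99/64 ≈ 1.546875.


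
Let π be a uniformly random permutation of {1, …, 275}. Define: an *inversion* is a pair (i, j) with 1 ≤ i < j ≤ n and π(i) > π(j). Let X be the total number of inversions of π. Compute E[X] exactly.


Write X = Σ X_I over the C(275, 2) = 37675 pairs i < j, with X_I the indicator of one inversion.
There are 37675 indicators.
For each fixed pair i < j, the values π(i) and π(j) are two distinct elements of {1, …, 275} in uniformly random order; by symmetry P[π(i) > π(j)] = 1/2.
By linearity: E[X] = 37675 · (1/2) = C(275, 2) · (1/2) = 37675/2 = 37675/2 ≈ 18837.500000.

E[X] = 37675/2 = 18837.500000.


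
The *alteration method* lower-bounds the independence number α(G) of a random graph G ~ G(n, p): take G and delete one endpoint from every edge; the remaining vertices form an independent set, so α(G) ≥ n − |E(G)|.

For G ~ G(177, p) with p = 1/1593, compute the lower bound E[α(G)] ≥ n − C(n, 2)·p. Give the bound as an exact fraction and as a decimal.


E[|E(G)|] = C(177, 2)·p = 15576 · (1/1593) = 88/9.
E[α(G)] ≥ n − E[|E(G)|] = 177 − 88/9 = 1505/9.
Numerically: ≈ 167.22222.
(This is only a lower bound; the true E[α(G)] may be larger.)

E[α(G)] ≥ 1505/9 ≈ 167.22222.


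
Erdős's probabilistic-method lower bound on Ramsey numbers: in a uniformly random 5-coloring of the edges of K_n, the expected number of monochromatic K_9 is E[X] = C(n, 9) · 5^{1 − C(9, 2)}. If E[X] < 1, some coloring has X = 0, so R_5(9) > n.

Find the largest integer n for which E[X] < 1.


We need C(n, 9) · 5^{1 − 36} < 1, i.e. C(n, 9) < 5^{36 − 1} = 2910383045673370361328125.
Check values of n near the boundary:
  n = 2165: C(2165, 9) = 2832220612024886803272630; 2832220612024886803272630 < 2910383045673370361328125? YES
  n = 2166: C(2166, 9) = 2844037944203015677277940; 2844037944203015677277940 < 2910383045673370361328125? YES
  n = 2167: C(2167, 9) = 2855899084841489792706810; 2855899084841489792706810 < 2910383045673370361328125? YES
  n = 2168: C(2168, 9) = 2867804175977929537095120; 2867804175977929537095120 < 2910383045673370361328125? YES
  n = 2169: C(2169, 9) = 2879753360044504243499683; 2879753360044504243499683 < 2910383045673370361328125? YES
  n = 2170: C(2170, 9) = 2891746779868845075610510; 2891746779868845075610510 < 2910383045673370361328125? YES
  n = 2171: C(2171, 9) = 2903784578674959601827205; 2903784578674959601827205 < 2910383045673370361328125? YES
  n = 2172: C(2172, 9) = 2915866900084148060642020; 2915866900084148060642020 < 2910383045673370361328125? NO
  n = 2173: C(2173, 9) = 2927993888115921319674265; 2927993888115921319674265 < 2910383045673370361328125? NO
The largest n with C(n, 9) < 2910383045673370361328125 is n = 2171 (where E[X] = 580756915734991920365441/582076609134674072265625 ≈ 0.9977). Hence R_5(9) > 2171, i.e. R_5(9) ≥ 2172.

Largest n = 2171; hence R_5(9) > 2171.


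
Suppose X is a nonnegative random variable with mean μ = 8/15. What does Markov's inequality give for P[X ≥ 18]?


μ = E[X] = 8/15, a = 18.
Markov: P[X ≥ 18] ≤ μ/a = (8/15)/18 = 4/135.
Numerically: ≈ 0.02963.
(Since a = 18 > μ = 0.53333, the bound 4/135 is < 1 and informative.)

P[X ≥ 18] ≤ 4/135 ≈ 0.02963.


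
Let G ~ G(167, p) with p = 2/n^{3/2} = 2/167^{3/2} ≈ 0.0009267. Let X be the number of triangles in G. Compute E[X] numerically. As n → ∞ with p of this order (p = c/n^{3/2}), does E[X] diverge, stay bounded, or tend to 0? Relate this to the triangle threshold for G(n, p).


Number of potential triangles: C(167, 3) = 762355.
Each occurs with probability p³ ≈ (0.0009267)³ ≈ 7.959135e-10.
By linearity: E[X] = C(167, 3)·p³ ≈ 762355 · 7.959135e-10 ≈ 0.0006.
Since α = 3/2 > 1, p = c/n^{3/2} = o(1/n) is below the triangle threshold p ~ 1/n. Asymptotically E[X] ~ (c³/6)·n^{3(1−α)} = (2³/6)·n^{-1.5} → 0, so by Markov's inequality G has no triangles w.h.p.

E[X] ≈ 0.0006; in regime p = Θ(1/n^{3/2}) E[X] tends to 0 (below the triangle threshold p ~ 1/n).


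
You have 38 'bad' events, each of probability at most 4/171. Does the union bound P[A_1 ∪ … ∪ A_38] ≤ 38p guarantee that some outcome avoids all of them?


Union bound: P[∪_{i=1}^{38} A_i] ≤ Σ_i P[A_i] ≤ 38·p = 38·(4/171) = 8/9.
Numerically: 8/9 ≈ 0.888889.
Is 8/9 < 1? YES.
Since P[∪ A_i] ≤ 8/9 < 1, the complement has P[∩ A_i^c] ≥ 1 − 8/9 = 1/9 > 0, so some outcome avoids every A_i.

38·p = 8/9 ≈ 0.888889; existence CERTIFIED by the union bound.


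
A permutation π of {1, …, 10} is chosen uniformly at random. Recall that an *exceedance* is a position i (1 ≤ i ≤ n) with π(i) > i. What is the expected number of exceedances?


Write X = Σ_{i=1}^{10} X_i, where X_i = 1_{π(i) > i}.
For each fixed i, π(i) is uniform over {1, …, 10} (marginal of a uniform permutation), so P[π(i) > i] = (n − i)/n. Summing: Σ_{i=1}^{10} (n − i)/n = (0 + 1 + … + 9)/10 = 10(10 − 1)/(2·10) = (10 − 1)/2.
Hence E[X] = Σ_{i=1}^{10} (10 − i)/10 = 9/2 ≈ 4.50000.

E[X] = 9/2 = 4.50000.


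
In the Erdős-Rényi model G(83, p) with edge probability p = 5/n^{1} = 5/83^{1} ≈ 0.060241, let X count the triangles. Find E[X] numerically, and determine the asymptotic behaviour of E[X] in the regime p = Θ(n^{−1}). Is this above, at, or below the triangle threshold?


Number of potential triangles: C(83, 3) = 91881.
Each occurs with probability p³ ≈ (0.060241)³ ≈ 2.18612875e-04.
By linearity: E[X] = C(83, 3)·p³ ≈ 91881 · 2.18612875e-04 ≈ 20.086370.
Here α = 1, so p = 5/n is exactly at the triangle threshold p ~ 1/n. Asymptotically E[X] → c³/6 = 5³/6 = 125/6 ≈ 20.833333, a bounded constant. In this regime the triangle count is asymptotically Poisson(c³/6).

E[X] ≈ 20.086370; in regime p = Θ(1/n^{1}) E[X] stays bounded (at the triangle threshold p ~ 1/n).


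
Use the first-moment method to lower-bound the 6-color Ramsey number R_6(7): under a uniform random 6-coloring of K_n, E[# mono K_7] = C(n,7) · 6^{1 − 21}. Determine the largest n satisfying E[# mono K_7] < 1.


We need C(n, 7) · 6^{1 − 21} < 1, i.e. C(n, 7) < 6^{21 − 1} = 3656158440062976.
Check values of n near the boundary:
  n = 565: C(565, 7) = 3513212521235560; 3513212521235560 < 3656158440062976? YES
  n = 566: C(566, 7) = 3557206237959440; 3557206237959440 < 3656158440062976? YES
  n = 567: C(567, 7) = 3601671315933933; 3601671315933933 < 3656158440062976? YES
  n = 568: C(568, 7) = 3646611956239704; 3646611956239704 < 3656158440062976? YES
  n = 569: C(569, 7) = 3692032389858348; 3692032389858348 < 3656158440062976? NO
The largest n with C(n, 7) < 3656158440062976 is n = 568 (where E[X] = 16882462760369/16926659444736 ≈ 0.9973889). Hence R_6(7) > 568, i.e. R_6(7) ≥ 569.

Largest n = 568; hence R_6(7) > 568.


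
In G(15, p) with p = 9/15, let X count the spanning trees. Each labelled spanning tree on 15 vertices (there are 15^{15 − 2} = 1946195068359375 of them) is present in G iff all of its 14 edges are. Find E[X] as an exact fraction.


K_15 has 15^{15 − 2} = 1946195068359375 labelled spanning trees.
For each such spanning tree H, let X_H = 1 if all 14 edges of H are present in G. Then P[X_H = 1] = p^{14} = (3/5)^{14} = 4782969/6103515625.
By linearity of expectation: E[X] = Σ_H E[X_H] = 1946195068359375 · p^{14} = 1946195068359375 · 4782969/6103515625 = 7625597484987/5.
Numerically: E[X] ≈ 1.53e+12.

E[X] = 1946195068359375 · (3/5)^{14} = 7625597484987/5 ≈ 1.53e+12.


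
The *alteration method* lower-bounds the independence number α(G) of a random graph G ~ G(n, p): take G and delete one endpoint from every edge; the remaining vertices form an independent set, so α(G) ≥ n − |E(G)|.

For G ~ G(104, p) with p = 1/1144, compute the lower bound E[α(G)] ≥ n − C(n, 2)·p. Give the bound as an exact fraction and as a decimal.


E[|E(G)|] = C(104, 2)·p = 5356 · (1/1144) = 103/22.
E[α(G)] ≥ n − E[|E(G)|] = 104 − 103/22 = 2185/22.
Numerically: ≈ 99.318.
(This is only a lower bound; the true E[α(G)] may be larger.)

E[α(G)] ≥ 2185/22 ≈ 99.318.


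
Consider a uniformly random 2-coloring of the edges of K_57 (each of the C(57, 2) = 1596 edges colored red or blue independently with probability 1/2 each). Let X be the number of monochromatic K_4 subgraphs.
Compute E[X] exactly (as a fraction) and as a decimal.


Let X = Σ_S X_S over the C(57, 4) = 395010 subsets S of size 4, where X_S = 1 if the K_4 on S is monochromatic.
For a fixed S, the K_4 on S has C(4, 2) = 6 edges. P[all 6 edges red] = (1/2)^6, and likewise for blue, so P[monochromatic] = 2·(1/2)^6 = 2^{1 − 6} = 1/32.
Summing: E[X] = C(57, 4) · 2^{1 − 6} = 395010 · 1/32 = 197505/16.
Numerically: E[X] ≈ 12344.062500.

E[X] = C(57,4)·2^(1−C(4,2)) = 197505/16 ≈ 12344.062500.


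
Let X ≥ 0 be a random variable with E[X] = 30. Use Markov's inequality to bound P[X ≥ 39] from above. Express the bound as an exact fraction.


μ = E[X] = 30, a = 39.
Markov: P[X ≥ 39] ≤ μ/a = (30)/39 = 10/13.
Numerically: ≈ 0.769231.
(Since a = 39 > μ = 30.000000, the bound 10/13 is < 1 and informative.)

P[X ≥ 39] ≤ 10/13 ≈ 0.769231.


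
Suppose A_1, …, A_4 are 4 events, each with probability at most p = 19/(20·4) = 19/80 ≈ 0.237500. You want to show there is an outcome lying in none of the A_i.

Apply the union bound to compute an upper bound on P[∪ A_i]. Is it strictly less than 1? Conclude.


Union bound: P[∪_{i=1}^{4} A_i] ≤ Σ_i P[A_i] ≤ 4·p = 4·(19/80) = 19/20.
Numerically: 19/20 ≈ 0.950000.
Is 19/20 < 1? YES.
Since P[∪ A_i] ≤ 19/20 < 1, the complement has P[∩ A_i^c] ≥ 1 − 19/20 = 1/20 > 0, so some outcome avoids every A_i.

4·p = 19/20 ≈ 0.950000; existence CERTIFIED by the union bound.


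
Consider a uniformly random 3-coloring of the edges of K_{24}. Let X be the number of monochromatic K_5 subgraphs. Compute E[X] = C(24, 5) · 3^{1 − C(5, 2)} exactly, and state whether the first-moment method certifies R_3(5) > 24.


E[X] = C(24, 5) · 3^{1 − 10} = 42504 · 3^{−9} = 42504/19683.
As a reduced fraction: E[X] = 14168/6561 ≈ 2.15943.
Is E[X] < 1? NO.
Since E[X] ≥ 1, the first-moment bound is inconclusive at n = 24; it does NOT by itself certify R_3(5) > 24.

E[X] = 14168/6561 ≈ 2.15943; E[X] ≥ 1; first-moment method inconclusive here.


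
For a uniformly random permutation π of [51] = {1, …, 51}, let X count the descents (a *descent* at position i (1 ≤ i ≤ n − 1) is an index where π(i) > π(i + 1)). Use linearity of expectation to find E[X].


Write X = Σ X_I over i = 1, …, 50, with X_I the indicator of one descent.
There are 50 indicators.
For each fixed i, the pair (π(i), π(i+1)) is a uniformly random ordered pair of distinct values from {1, …, 51}; by symmetry P[π(i) > π(i+1)] = 1/2.
By linearity: E[X] = 50 · (1/2) = (51 − 1) · (1/2) = 25 ≈ 25.000000.

E[X] = 25 = 25.000000.


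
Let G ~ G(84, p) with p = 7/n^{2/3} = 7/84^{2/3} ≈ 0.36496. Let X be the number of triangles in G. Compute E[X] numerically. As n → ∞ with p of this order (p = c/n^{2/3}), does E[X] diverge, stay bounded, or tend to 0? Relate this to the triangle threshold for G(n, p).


Number of potential triangles: C(84, 3) = 95284.
Each occurs with probability p³ ≈ (0.36496)³ ≈ 4.86111111e-02.
By linearity: E[X] = C(84, 3)·p³ ≈ 95284 · 4.86111111e-02 ≈ 4631.861111.
Since α = 2/3 < 1, p = c/n^{2/3} ≫ 1/n is above the triangle threshold p ~ 1/n. Asymptotically E[X] ~ (c³/6)·n^{3(1−α)} = (7³/6)·n^{1} → ∞; triangles are abundant w.h.p.

E[X] ≈ 4631.861111; in regime p = Θ(1/n^{2/3}) E[X] diverges (above the triangle threshold p ~ 1/n).


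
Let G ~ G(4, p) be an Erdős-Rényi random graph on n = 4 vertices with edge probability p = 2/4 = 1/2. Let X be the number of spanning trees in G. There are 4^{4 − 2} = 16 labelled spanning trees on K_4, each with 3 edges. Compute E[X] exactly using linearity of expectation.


K_4 has 4^{4 − 2} = 16 labelled spanning trees.
For each such spanning tree H, let X_H = 1 if all 3 edges of H are present in G. Then P[X_H = 1] = p^{3} = (1/2)^{3} = 1/8.
Summing the indicators: E[X] = Σ_H E[X_H] = 16 · p^{3} = 16 · 1/8 = 2.
Numerically: E[X] ≈ 2.

E[X] = 16 · (1/2)^{3} = 2 ≈ 2.


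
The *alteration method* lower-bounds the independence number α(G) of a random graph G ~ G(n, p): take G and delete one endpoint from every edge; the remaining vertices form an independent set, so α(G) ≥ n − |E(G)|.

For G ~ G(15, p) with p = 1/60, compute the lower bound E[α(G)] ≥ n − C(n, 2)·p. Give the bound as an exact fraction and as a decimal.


E[|E(G)|] = C(15, 2)·p = 105 · (1/60) = 7/4.
E[α(G)] ≥ n − E[|E(G)|] = 15 − 7/4 = 53/4.
Numerically: ≈ 13.250000.
(This is only a lower bound; the true E[α(G)] may be larger.)

E[α(G)] ≥ 53/4 ≈ 13.250000.


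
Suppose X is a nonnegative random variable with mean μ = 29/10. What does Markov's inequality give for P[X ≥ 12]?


μ = E[X] = 29/10, a = 12.
Markov: P[X ≥ 12] ≤ μ/a = (29/10)/12 = 29/120.
Numerically: ≈ 0.24167.
(Since a = 12 > μ = 2.90000, the bound 29/120 is < 1 and informative.)

P[X ≥ 12] ≤ 29/120 ≈ 0.24167.


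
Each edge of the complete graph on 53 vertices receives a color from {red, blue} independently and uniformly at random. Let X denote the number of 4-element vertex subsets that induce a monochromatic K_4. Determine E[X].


Let X = Σ_S X_S over the C(53, 4) = 292825 subsets S of size 4, where X_S = 1 if the K_4 on S is monochromatic.
For a fixed S, the K_4 on S has C(4, 2) = 6 edges. P[all 6 edges red] = (1/2)^6, and likewise for blue, so P[monochromatic] = 2·(1/2)^6 = 2^{1 − 6} = 1/32.
Summing: E[X] = C(53, 4) · 2^{1 − 6} = 292825 · 1/32 = 292825/32.
Numerically: E[X] ≈ 9150.7812.

E[X] = C(53,4)·2^(1−C(4,2)) = 292825/32 ≈ 9150.7812.


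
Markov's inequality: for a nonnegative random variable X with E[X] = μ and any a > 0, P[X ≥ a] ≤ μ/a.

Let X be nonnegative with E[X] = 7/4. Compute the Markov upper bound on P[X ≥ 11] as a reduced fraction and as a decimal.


μ = E[X] = 7/4, a = 11.
Markov: P[X ≥ 11] ≤ μ/a = (7/4)/11 = 7/44.
Numerically: ≈ 0.159091.
(Since a = 11 > μ = 1.750000, the bound 7/44 is < 1 and informative.)

P[X ≥ 11] ≤ 7/44 ≈ 0.159091.


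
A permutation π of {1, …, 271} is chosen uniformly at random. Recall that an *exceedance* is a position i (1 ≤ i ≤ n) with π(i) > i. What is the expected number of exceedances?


Write X = Σ_{i=1}^{271} X_i, where X_i = 1_{π(i) > i}.
For each fixed i, π(i) is uniform over {1, …, 271} (marginal of a uniform permutation), so P[π(i) > i] = (n − i)/n. Summing: Σ_{i=1}^{271} (n − i)/n = (0 + 1 + … + 270)/271 = 271(271 − 1)/(2·271) = (271 − 1)/2.
Hence E[X] = Σ_{i=1}^{271} (271 − i)/271 = 135 ≈ 135.00000.

E[X] = 135 = 135.00000.


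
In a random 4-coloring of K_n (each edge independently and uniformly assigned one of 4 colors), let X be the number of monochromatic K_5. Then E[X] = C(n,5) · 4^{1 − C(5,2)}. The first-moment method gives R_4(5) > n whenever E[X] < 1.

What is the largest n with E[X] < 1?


We need C(n, 5) · 4^{1 − 10} < 1, i.e. C(n, 5) < 4^{10 − 1} = 262144.
Check values of n near the boundary:
  n = 29: C(29, 5) = 118755; 118755 < 262144? YES
  n = 30: C(30, 5) = 142506; 142506 < 262144? YES
  n = 31: C(31, 5) = 169911; 169911 < 262144? YES
  n = 32: C(32, 5) = 201376; 201376 < 262144? YES
  n = 33: C(33, 5) = 237336; 237336 < 262144? YES
  n = 34: C(34, 5) = 278256; 278256 < 262144? NO
  n = 35: C(35, 5) = 324632; 324632 < 262144? NO
  n = 36: C(36, 5) = 376992; 376992 < 262144? NO
The largest n with C(n, 5) < 262144 is n = 33 (where E[X] = 29667/32768 ≈ 0.90536). Hence R_4(5) > 33, i.e. R_4(5) ≥ 34.

Largest n = 33; hence R_4(5) > 33.


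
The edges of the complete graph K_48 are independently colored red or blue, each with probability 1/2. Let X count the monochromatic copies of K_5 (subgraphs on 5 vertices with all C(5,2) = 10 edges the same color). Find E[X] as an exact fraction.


Let X = Σ_S X_S over the C(48, 5) = 1712304 subsets S of size 5, where X_S = 1 if the K_5 on S is monochromatic.
For a fixed S, the K_5 on S has C(5, 2) = 10 edges. P[all 10 edges red] = (1/2)^10, and likewise for blue, so P[monochromatic] = 2·(1/2)^10 = 2^{1 − 10} = 1/512.
By linearity: E[X] = C(48, 5) · 2^{1 − 10} = 1712304 · 1/512 = 107019/32.
Numerically: E[X] ≈ 3344.344.

E[X] = C(48,5)·2^(1−C(5,2)) = 107019/32 ≈ 3344.344.


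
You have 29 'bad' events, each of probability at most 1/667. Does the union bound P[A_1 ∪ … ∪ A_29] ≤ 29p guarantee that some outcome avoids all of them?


Union bound: P[∪_{i=1}^{29} A_i] ≤ Σ_i P[A_i] ≤ 29·p = 29·(1/667) = 1/23.
Numerically: 1/23 ≈ 0.043.
Is 1/23 < 1? YES.
Since P[∪ A_i] ≤ 1/23 < 1, the complement has P[∩ A_i^c] ≥ 1 − 1/23 = 22/23 > 0, so some outcome avoids every A_i.

29·p = 1/23 ≈ 0.043; existence CERTIFIED by the union bound.


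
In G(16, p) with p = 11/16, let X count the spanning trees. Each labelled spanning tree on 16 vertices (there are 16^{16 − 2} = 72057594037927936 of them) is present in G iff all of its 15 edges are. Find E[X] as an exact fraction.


K_16 has 16^{16 − 2} = 72057594037927936 labelled spanning trees.
For each such spanning tree H, let X_H = 1 if all 15 edges of H are present in G. Then P[X_H = 1] = p^{15} = (11/16)^{15} = 4177248169415651/1152921504606846976.
Summing the indicators: E[X] = Σ_H E[X_H] = 72057594037927936 · p^{15} = 72057594037927936 · 4177248169415651/1152921504606846976 = 4177248169415651/16.
Numerically: E[X] ≈ 2.61078e+14.

E[X] = 72057594037927936 · (11/16)^{15} = 4177248169415651/16 ≈ 2.61078e+14.


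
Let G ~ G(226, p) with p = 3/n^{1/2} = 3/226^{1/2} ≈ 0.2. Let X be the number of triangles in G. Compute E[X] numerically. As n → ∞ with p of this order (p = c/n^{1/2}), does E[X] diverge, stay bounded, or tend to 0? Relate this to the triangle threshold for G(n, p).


Number of potential triangles: C(226, 3) = 1898400.
Each occurs with probability p³ ≈ (0.2)³ ≈ 7.94696e-03.
By linearity: E[X] = C(226, 3)·p³ ≈ 1898400 · 7.94696e-03 ≈ 15086.512.
Since α = 1/2 < 1, p = c/n^{1/2} ≫ 1/n is above the triangle threshold p ~ 1/n. Asymptotically E[X] ~ (c³/6)·n^{3(1−α)} = (3³/6)·n^{1.5} → ∞; triangles are abundant w.h.p.

E[X] ≈ 15086.512; in regime p = Θ(1/n^{1/2}) E[X] diverges (above the triangle threshold p ~ 1/n).


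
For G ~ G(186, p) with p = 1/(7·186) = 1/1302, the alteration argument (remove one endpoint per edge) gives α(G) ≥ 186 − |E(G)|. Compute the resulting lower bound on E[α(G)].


E[|E(G)|] = C(186, 2)·p = 17205 · (1/1302) = 185/14.
E[α(G)] ≥ n − E[|E(G)|] = 186 − 185/14 = 2419/14.
Numerically: ≈ 172.786.
(This is only a lower bound; the true E[α(G)] may be larger.)

E[α(G)] ≥ 2419/14 ≈ 172.786.


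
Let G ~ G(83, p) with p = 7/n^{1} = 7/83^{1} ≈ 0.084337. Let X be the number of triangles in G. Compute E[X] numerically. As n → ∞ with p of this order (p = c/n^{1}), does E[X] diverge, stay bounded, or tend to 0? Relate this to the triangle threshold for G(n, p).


Number of potential triangles: C(83, 3) = 91881.
Each occurs with probability p³ ≈ (0.084337)³ ≈ 5.9987373e-04.
By linearity: E[X] = C(83, 3)·p³ ≈ 91881 · 5.9987373e-04 ≈ 55.11700.
Here α = 1, so p = 7/n is exactly at the triangle threshold p ~ 1/n. Asymptotically E[X] → c³/6 = 7³/6 = 343/6 ≈ 57.16667, a bounded constant. In this regime the triangle count is asymptotically Poisson(c³/6).

E[X] ≈ 55.11700; in regime p = Θ(1/n^{1}) E[X] stays bounded (at the triangle threshold p ~ 1/n).


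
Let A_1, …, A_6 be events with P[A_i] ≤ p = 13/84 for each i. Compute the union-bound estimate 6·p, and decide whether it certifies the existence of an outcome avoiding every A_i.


Union bound: P[∪_{i=1}^{6} A_i] ≤ Σ_i P[A_i] ≤ 6·p = 6·(13/84) = 13/14.
Numerically: 13/14 ≈ 0.9286.
Is 13/14 < 1? YES.
Since P[∪ A_i] ≤ 13/14 < 1, the complement has P[∩ A_i^c] ≥ 1 − 13/14 = 1/14 > 0, so some outcome avoids every A_i.

6·p = 13/14 ≈ 0.9286; existence CERTIFIED by the union bound.


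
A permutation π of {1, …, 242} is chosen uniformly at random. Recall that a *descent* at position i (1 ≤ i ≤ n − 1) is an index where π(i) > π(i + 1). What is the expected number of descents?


Write X = Σ X_I over i = 1, …, 241, with X_I the indicator of one descent.
There are 241 indicators.
For each fixed i, the pair (π(i), π(i+1)) is a uniformly random ordered pair of distinct values from {1, …, 242}; by symmetry P[π(i) > π(i+1)] = 1/2.
By linearity: E[X] = 241 · (1/2) = (242 − 1) · (1/2) = 241/2 ≈ 120.5000.

E[X] = 241/2 = 120.5000.


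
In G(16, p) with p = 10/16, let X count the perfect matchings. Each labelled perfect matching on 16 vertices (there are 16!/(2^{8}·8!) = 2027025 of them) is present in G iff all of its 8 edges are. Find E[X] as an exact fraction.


K_16 has 16!/(2^{8}·8!) = 2027025 labelled perfect matchings.
For each such perfect matching H, let X_H = 1 if all 8 edges of H are present in G. Then P[X_H = 1] = p^{8} = (5/8)^{8} = 390625/16777216.
By linearity: E[X] = Σ_H E[X_H] = 2027025 · p^{8} = 2027025 · 390625/16777216 = 791806640625/16777216.
Numerically: E[X] ≈ 47195.

E[X] = 2027025 · (5/8)^{8} = 791806640625/16777216 ≈ 47195.


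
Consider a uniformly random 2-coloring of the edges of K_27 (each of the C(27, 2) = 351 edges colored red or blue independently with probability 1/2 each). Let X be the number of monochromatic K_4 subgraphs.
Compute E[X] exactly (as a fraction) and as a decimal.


Let X = Σ_S X_S over the C(27, 4) = 17550 subsets S of size 4, where X_S = 1 if the K_4 on S is monochromatic.
For a fixed S, the K_4 on S has C(4, 2) = 6 edges. P[all 6 edges red] = (1/2)^6, and likewise for blue, so P[monochromatic] = 2·(1/2)^6 = 2^{1 − 6} = 1/32.
By linearity of expectation: E[X] = C(27, 4) · 2^{1 − 6} = 17550 · 1/32 = 8775/16.
Numerically: E[X] ≈ 548.437500.

E[X] = C(27,4)·2^(1−C(4,2)) = 8775/16 ≈ 548.437500.


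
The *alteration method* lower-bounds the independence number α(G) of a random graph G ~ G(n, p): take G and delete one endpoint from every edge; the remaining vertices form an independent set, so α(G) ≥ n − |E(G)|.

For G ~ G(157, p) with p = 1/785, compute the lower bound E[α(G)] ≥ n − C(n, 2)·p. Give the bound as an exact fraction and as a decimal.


E[|E(G)|] = C(157, 2)·p = 12246 · (1/785) = 78/5.
E[α(G)] ≥ n − E[|E(G)|] = 157 − 78/5 = 707/5.
Numerically: ≈ 141.400000.
(This is only a lower bound; the true E[α(G)] may be larger.)

E[α(G)] ≥ 707/5 ≈ 141.400000.


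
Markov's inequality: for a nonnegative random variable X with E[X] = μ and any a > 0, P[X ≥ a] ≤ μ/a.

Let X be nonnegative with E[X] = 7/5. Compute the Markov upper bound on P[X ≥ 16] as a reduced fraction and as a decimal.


μ = E[X] = 7/5, a = 16.
Markov: P[X ≥ 16] ≤ μ/a = (7/5)/16 = 7/80.
Numerically: ≈ 0.08750.
(Since a = 16 > μ = 1.40000, the bound 7/80 is < 1 and informative.)

P[X ≥ 16] ≤ 7/80 ≈ 0.08750.


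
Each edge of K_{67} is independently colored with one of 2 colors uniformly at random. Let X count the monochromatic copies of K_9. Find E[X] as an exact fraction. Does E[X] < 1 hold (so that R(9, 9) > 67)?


E[X] = C(67, 9) · 2^{1 − 36} = 42757703560 · 2^{−35} = 42757703560/34359738368.
As a reduced fraction: E[X] = 5344712945/4294967296 ≈ 1.2444.
Is E[X] < 1? NO.
Since E[X] ≥ 1, the first-moment bound is inconclusive at n = 67; it does NOT by itself certify R(9, 9) > 67.

E[X] = 5344712945/4294967296 ≈ 1.2444; E[X] ≥ 1; first-moment method inconclusive here.


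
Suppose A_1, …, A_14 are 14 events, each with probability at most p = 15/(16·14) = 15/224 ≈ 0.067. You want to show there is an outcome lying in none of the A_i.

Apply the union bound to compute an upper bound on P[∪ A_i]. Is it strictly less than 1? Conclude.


Union bound: P[∪_{i=1}^{14} A_i] ≤ Σ_i P[A_i] ≤ 14·p = 14·(15/224) = 15/16.
Numerically: 15/16 ≈ 0.938.
Is 15/16 < 1? YES.
Since P[∪ A_i] ≤ 15/16 < 1, the complement has P[∩ A_i^c] ≥ 1 − 15/16 = 1/16 > 0, so some outcome avoids every A_i.

14·p = 15/16 ≈ 0.938; existence CERTIFIED by the union bound.


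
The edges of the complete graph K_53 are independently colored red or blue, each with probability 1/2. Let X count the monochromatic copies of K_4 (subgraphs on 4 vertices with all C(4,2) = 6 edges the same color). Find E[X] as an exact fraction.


Let X = Σ_S X_S over the C(53, 4) = 292825 subsets S of size 4, where X_S = 1 if the K_4 on S is monochromatic.
For a fixed S, the K_4 on S has C(4, 2) = 6 edges. P[all 6 edges red] = (1/2)^6, and likewise for blue, so P[monochromatic] = 2·(1/2)^6 = 2^{1 − 6} = 1/32.
Summing: E[X] = C(53, 4) · 2^{1 − 6} = 292825 · 1/32 = 292825/32.
Numerically: E[X] ≈ 9150.7812.

E[X] = C(53,4)·2^(1−C(4,2)) = 292825/32 ≈ 9150.7812.


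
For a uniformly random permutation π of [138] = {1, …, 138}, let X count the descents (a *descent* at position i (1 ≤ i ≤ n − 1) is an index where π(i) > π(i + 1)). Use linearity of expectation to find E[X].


Write X = Σ X_I over i = 1, …, 137, with X_I the indicator of one descent.
There are 137 indicators.
For each fixed i, the pair (π(i), π(i+1)) is a uniformly random ordered pair of distinct values from {1, …, 138}; by symmetry P[π(i) > π(i+1)] = 1/2.
By linearity: E[X] = 137 · (1/2) = (138 − 1) · (1/2) = 137/2 ≈ 68.500.

E[X] = 137/2 = 68.500.


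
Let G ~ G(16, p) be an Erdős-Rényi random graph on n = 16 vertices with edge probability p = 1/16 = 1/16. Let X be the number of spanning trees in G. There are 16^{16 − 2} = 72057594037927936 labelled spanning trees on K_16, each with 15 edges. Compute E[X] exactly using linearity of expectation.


K_16 has 16^{16 − 2} = 72057594037927936 labelled spanning trees.
For each such spanning tree H, let X_H = 1 if all 15 edges of H are present in G. Then P[X_H = 1] = p^{15} = (1/16)^{15} = 1/1152921504606846976.
By linearity: E[X] = Σ_H E[X_H] = 72057594037927936 · p^{15} = 72057594037927936 · 1/1152921504606846976 = 1/16.
Numerically: E[X] ≈ 0.0625.

E[X] = 72057594037927936 · (1/16)^{15} = 1/16 ≈ 0.0625.


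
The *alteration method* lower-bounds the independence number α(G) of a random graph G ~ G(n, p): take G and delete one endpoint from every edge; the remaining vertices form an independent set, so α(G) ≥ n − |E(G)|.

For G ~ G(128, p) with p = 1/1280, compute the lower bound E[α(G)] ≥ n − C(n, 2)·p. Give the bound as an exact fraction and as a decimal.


E[|E(G)|] = C(128, 2)·p = 8128 · (1/1280) = 127/20.
E[α(G)] ≥ n − E[|E(G)|] = 128 − 127/20 = 2433/20.
Numerically: ≈ 121.650.
(This is only a lower bound; the true E[α(G)] may be larger.)

E[α(G)] ≥ 2433/20 ≈ 121.650.


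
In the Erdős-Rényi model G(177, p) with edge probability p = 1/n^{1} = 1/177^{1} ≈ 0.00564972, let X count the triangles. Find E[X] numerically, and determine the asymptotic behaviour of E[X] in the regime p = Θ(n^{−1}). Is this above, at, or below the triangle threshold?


Number of potential triangles: C(177, 3) = 908600.
Each occurs with probability p³ ≈ (0.00564972)³ ≈ 1.80335073e-07.
By linearity: E[X] = C(177, 3)·p³ ≈ 908600 · 1.80335073e-07 ≈ 0.163852.
Here α = 1, so p = 1/n is exactly at the triangle threshold p ~ 1/n. Asymptotically E[X] → c³/6 = 1³/6 = 1/6 ≈ 0.166667, a bounded constant. In this regime the triangle count is asymptotically Poisson(c³/6).

E[X] ≈ 0.163852; in regime p = Θ(1/n^{1}) E[X] stays bounded (at the triangle threshold p ~ 1/n).


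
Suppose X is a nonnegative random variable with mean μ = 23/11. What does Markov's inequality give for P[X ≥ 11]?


μ = E[X] = 23/11, a = 11.
Markov: P[X ≥ 11] ≤ μ/a = (23/11)/11 = 23/121.
Numerically: ≈ 0.19008.
(Since a = 11 > μ = 2.09091, the bound 23/121 is < 1 and informative.)

P[X ≥ 11] ≤ 23/121 ≈ 0.19008.


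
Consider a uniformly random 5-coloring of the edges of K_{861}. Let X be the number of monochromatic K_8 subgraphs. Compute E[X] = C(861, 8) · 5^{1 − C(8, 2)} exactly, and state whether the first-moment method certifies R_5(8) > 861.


E[X] = C(861, 8) · 5^{1 − 28} = 7250034996615275865 · 5^{−27} = 7250034996615275865/7450580596923828125.
As a reduced fraction: E[X] = 1450006999323055173/1490116119384765625 ≈ 0.9730832.
Is E[X] < 1? YES.
Since E[X] < 1, there exists a 5-coloring of K_{861} with no monochromatic K_8; hence R_5(8) > 861.

E[X] = 1450006999323055173/1490116119384765625 ≈ 0.9730832; E[X] < 1, so R_5(8) > 861.


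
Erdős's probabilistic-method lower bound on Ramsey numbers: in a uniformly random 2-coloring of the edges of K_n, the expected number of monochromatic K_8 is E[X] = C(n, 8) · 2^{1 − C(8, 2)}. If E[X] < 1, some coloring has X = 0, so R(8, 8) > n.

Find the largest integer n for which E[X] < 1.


We need C(n, 8) · 2^{1 − 28} < 1, i.e. C(n, 8) < 2^{28 − 1} = 134217728.
Check values of n near the boundary:
  n = 40: C(40, 8) = 76904685; 76904685 < 134217728? YES
  n = 41: C(41, 8) = 95548245; 95548245 < 134217728? YES
  n = 42: C(42, 8) = 118030185; 118030185 < 134217728? YES
  n = 43: C(43, 8) = 145008513; 145008513 < 134217728? NO
  n = 44: C(44, 8) = 177232627; 177232627 < 134217728? NO
  n = 45: C(45, 8) = 215553195; 215553195 < 134217728? NO
The largest n with C(n, 8) < 134217728 is n = 42 (where E[X] = 118030185/134217728 ≈ 0.879). Hence R(8, 8) > 42, i.e. R(8, 8) ≥ 43.

Largest n = 42; hence R(8, 8) > 42.


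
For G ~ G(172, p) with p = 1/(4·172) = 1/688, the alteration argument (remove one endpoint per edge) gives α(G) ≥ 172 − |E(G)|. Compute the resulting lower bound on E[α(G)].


E[|E(G)|] = C(172, 2)·p = 14706 · (1/688) = 171/8.
E[α(G)] ≥ n − E[|E(G)|] = 172 − 171/8 = 1205/8.
Numerically: ≈ 150.625.
(This is only a lower bound; the true E[α(G)] may be larger.)

E[α(G)] ≥ 1205/8 ≈ 150.625.


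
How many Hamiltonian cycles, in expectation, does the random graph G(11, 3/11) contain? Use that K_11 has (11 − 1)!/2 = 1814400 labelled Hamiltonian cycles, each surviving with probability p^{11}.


K_11 has (11 − 1)!/2 = 1814400 labelled Hamiltonian cycles.
For each such Hamiltonian cycle H, let X_H = 1 if all 11 edges of H are present in G. Then P[X_H = 1] = p^{11} = (3/11)^{11} = 177147/285311670611.
By linearity: E[X] = Σ_H E[X_H] = 1814400 · p^{11} = 1814400 · 177147/285311670611 = 321415516800/285311670611.
Numerically: E[X] ≈ 1.12654.

E[X] = 1814400 · (3/11)^{11} = 321415516800/285311670611 ≈ 1.12654.


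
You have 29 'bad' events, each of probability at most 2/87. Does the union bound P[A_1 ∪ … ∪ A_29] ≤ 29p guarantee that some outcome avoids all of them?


Union bound: P[∪_{i=1}^{29} A_i] ≤ Σ_i P[A_i] ≤ 29·p = 29·(2/87) = 2/3.
Numerically: 2/3 ≈ 0.667.
Is 2/3 < 1? YES.
Since P[∪ A_i] ≤ 2/3 < 1, the complement has P[∩ A_i^c] ≥ 1 − 2/3 = 1/3 > 0, so some outcome avoids every A_i.

29·p = 2/3 ≈ 0.667; existence CERTIFIED by the union bound.
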